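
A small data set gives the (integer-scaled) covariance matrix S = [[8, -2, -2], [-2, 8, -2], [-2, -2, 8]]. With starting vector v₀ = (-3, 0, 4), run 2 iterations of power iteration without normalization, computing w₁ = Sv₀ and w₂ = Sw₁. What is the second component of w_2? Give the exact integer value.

w1 = Sv₀ = (-32, -2, 38)
w2 = Sw1 = (-328, -28, 372)
The requested component of w2 is -28.

-28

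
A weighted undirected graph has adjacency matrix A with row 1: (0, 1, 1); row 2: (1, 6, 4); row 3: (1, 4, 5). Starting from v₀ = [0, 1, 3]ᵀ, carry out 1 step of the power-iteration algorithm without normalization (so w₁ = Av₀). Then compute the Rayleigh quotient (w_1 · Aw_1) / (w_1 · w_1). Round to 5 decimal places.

w1 = Av₀ = (4, 18, 19)
Aw1 = (37, 188, 171)
w1·Aw1 = 4·37 + 18·188 + 19·171 = 6781; w1·w1 = 4·4 + 18·18 + 19·19 = 701
λ ≈ 6781/701 = 9.67332

9.67332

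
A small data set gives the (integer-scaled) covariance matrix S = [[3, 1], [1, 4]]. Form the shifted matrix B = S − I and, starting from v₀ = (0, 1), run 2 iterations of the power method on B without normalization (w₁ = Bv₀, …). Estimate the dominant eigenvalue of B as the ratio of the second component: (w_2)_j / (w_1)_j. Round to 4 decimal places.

μ ≈ 3.3333

B = S − I has rows (2, 1); (1, 3)
w1 = Bv₀ = (1, 3)
w2 = Bw1 = (5, 10)
Ratio: 10/3 = 3.3333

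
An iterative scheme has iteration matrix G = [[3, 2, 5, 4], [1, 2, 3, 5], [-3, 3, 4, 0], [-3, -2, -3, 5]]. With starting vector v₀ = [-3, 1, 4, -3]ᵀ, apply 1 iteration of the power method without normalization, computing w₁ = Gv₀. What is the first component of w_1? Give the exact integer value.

1

w1 = Gv₀ = (3·(-3) + 2·1 + 5·4 + 4·(-3); 1·(-3) + 2·1 + 3·4 + 5·(-3); (-3)·(-3) + 3·1 + 4·4 + 0·(-3); (-3)·(-3) + (-2)·1 + (-3)·4 + 5·(-3)) = (1, -4, 28, -20)
The requested component of w1 is 1.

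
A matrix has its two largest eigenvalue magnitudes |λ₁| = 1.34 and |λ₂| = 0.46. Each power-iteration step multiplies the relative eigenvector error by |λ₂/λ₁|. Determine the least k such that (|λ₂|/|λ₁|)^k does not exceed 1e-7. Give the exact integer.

16

|λ₂/λ₁| = 0.46/1.34 = 0.34328
Need k ≥ ln(1e-7) / ln(0.34328) = -16.1181 / -1.0692 ≈ 15.075
Smallest integer k satisfying the bound: 16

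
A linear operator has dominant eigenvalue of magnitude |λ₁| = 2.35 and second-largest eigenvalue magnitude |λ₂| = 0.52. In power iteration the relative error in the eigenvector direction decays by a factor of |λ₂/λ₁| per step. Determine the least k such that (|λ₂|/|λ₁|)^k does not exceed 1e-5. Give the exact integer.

|λ₂/λ₁| = 0.52/2.35 = 0.22128
Need k ≥ ln(1e-5) / ln(0.22128) = -11.5129 / -1.5083 ≈ 7.633
Smallest integer k satisfying the bound: 8

8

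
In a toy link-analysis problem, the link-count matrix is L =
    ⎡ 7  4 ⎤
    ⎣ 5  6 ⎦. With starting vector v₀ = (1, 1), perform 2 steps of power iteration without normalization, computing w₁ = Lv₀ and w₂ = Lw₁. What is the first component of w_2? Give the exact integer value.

w1 = Lv₀ = (11, 11)
w2 = Lw1 = (121, 121)
The requested component of w2 is 121.

121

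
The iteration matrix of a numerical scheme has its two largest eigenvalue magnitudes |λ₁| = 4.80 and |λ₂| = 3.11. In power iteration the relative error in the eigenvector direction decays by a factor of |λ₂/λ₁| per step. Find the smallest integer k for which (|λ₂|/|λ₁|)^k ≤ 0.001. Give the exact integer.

|λ₂/λ₁| = 3.11/4.80 = 0.64792
Need k ≥ ln(0.001) / ln(0.64792) = -6.9078 / -0.4340 ≈ 15.917
Smallest integer k satisfying the bound: 16

16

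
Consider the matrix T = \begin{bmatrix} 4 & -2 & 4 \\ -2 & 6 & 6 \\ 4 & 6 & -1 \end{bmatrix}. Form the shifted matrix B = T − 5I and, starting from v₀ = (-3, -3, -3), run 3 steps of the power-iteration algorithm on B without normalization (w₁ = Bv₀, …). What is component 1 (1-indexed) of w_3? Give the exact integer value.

B = T − 5I has rows (-1, -2, 4); (-2, 1, 6); (4, 6, -6)
w1 = Bv₀ = ((-1)·(-3) + (-2)·(-3) + 4·(-3); (-2)·(-3) + 1·(-3) + 6·(-3); 4·(-3) + 6·(-3) + (-6)·(-3)) = (-3, -15, -12)
w2 = Bw1 = ((-1)·(-3) + (-2)·(-15) + 4·(-12); (-2)·(-3) + 1·(-15) + 6·(-12); 4·(-3) + 6·(-15) + (-6)·(-12)) = (-15, -81, -30)
w3 = Bw2 = (57, -231, -366)
Requested component of w3: 57

57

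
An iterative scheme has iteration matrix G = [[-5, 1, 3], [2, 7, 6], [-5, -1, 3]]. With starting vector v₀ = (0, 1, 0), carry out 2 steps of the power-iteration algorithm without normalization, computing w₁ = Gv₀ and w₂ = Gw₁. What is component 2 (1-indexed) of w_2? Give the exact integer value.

w1 = Gv₀ = ((-5)·0 + 1·1 + 3·0; 2·0 + 7·1 + 6·0; (-5)·0 + (-1)·1 + 3·0) = (1, 7, -1)
w2 = Gw1 = ((-5)·1 + 1·7 + 3·(-1); 2·1 + 7·7 + 6·(-1); (-5)·1 + (-1)·7 + 3·(-1)) = (-1, 45, -15)
The requested component of w2 is 45.

45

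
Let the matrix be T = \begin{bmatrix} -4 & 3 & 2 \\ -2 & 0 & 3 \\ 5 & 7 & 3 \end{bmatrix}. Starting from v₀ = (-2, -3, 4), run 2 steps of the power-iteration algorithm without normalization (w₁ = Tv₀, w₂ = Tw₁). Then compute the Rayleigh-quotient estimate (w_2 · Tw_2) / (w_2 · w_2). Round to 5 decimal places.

w1 = Tv₀ = (7, 16, -19)
w2 = Tw1 = (-18, -71, 90)
Tw2 = (39, 306, -317)
w2·Tw2 = (-18)·39 + (-71)·306 + 90·(-317) = -50958; w2·w2 = (-18)·(-18) + (-71)·(-71) + 90·90 = 13465
λ ≈ -50958/13465 = -3.78448

-3.78448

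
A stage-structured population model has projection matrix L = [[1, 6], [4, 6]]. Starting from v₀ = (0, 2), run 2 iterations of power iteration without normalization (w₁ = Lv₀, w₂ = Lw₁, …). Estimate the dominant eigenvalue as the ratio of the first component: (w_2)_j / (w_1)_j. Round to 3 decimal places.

w1 = Lv₀ = (1·0 + 6·2; 4·0 + 6·2) = (12, 12)
w2 = Lw1 = (1·12 + 6·12; 4·12 + 6·12) = (84, 120)
Ratio at component: 84 / 12 = 7.000

7.000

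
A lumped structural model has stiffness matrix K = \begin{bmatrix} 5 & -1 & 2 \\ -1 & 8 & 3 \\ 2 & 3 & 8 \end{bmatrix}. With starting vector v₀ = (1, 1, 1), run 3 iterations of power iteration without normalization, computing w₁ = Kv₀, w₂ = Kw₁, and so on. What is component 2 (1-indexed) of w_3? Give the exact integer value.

w1 = Kv₀ = (6, 10, 13)
w2 = Kw1 = (46, 113, 146)
w3 = Kw2 = (409, 1296, 1599)
The requested component of w3 is 1296.

1296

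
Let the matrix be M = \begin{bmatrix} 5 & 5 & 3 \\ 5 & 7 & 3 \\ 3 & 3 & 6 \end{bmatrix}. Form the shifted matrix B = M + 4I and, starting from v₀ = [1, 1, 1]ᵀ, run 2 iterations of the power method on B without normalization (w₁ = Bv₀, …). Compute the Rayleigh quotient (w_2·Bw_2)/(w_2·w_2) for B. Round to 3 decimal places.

17.480

B = M + 4I has rows (9, 5, 3); (5, 11, 3); (3, 3, 10)
w1 = Bv₀ = (17, 19, 16)
w2 = Bw1 = (296, 342, 268)
Bw2 = (5178, 6046, 4594)
w2·Bw2 = 4831612; w2·w2 = 276404; μ ≈ 4831612/276404 = 17.480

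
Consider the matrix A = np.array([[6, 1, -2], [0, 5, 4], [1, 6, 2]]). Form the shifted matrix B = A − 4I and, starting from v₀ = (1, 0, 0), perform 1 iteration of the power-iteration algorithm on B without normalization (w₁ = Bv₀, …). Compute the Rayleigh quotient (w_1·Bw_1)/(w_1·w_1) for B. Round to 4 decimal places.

0.8000

B = A − 4I has rows (2, 1, -2); (0, 1, 4); (1, 6, -2)
w1 = Bv₀ = (2·1 + 1·0 + (-2)·0; 0·1 + 1·0 + 4·0; 1·1 + 6·0 + (-2)·0) = (2, 0, 1)
Bw1 = (2, 4, 0)
w1·Bw1 = 4; w1·w1 = 5; μ ≈ 4/5 = 0.8000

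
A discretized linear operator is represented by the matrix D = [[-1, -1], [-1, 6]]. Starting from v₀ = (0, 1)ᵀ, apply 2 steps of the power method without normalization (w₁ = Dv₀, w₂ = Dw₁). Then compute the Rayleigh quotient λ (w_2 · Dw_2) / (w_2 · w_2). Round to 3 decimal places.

λ ≈ 6.140

w1 = Dv₀ = ((-1)·0 + (-1)·1; (-1)·0 + 6·1) = (-1, 6)
w2 = Dw1 = ((-1)·(-1) + (-1)·6; (-1)·(-1) + 6·6) = (-5, 37)
Dw2 = (-32, 227)
w2·Dw2 = (-5)·(-32) + 37·227 = 8559; w2·w2 = (-5)·(-5) + 37·37 = 1394
λ ≈ 8559/1394 = 6.140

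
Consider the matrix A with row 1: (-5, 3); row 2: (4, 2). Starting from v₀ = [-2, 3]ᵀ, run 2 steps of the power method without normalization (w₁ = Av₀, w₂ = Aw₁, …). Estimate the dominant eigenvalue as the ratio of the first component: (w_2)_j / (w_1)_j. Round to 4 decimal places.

-5.3158

w1 = Av₀ = (19, -2)
w2 = Aw1 = (-101, 72)
Ratio at component: -101 / 19 = -5.3158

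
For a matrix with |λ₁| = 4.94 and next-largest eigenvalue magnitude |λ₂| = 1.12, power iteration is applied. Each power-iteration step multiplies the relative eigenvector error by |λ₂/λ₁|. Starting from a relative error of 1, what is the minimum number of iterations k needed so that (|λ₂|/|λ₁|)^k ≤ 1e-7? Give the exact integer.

11

|λ₂/λ₁| = 1.12/4.94 = 0.22672
Need k ≥ ln(1e-7) / ln(0.22672) = -16.1181 / -1.4840 ≈ 10.861
Smallest integer k satisfying the bound: 11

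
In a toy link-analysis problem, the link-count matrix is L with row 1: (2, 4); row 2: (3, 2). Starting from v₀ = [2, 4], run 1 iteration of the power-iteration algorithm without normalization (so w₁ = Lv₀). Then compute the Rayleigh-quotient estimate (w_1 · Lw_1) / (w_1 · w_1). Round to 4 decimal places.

5.2886

w1 = Lv₀ = (20, 14)
Lw1 = (96, 88)
w1·Lw1 = 20·96 + 14·88 = 3152; w1·w1 = 20·20 + 14·14 = 596
λ ≈ 3152/596 = 5.2886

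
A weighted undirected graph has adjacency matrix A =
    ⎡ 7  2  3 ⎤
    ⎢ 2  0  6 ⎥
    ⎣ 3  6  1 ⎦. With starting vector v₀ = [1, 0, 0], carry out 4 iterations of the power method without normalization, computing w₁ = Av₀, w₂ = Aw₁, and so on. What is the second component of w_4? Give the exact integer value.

3696

w1 = Av₀ = (7·1 + 2·0 + 3·0; 2·1 + 0·0 + 6·0; 3·1 + 6·0 + 1·0) = (7, 2, 3)
w2 = Aw1 = (7·7 + 2·2 + 3·3; 2·7 + 0·2 + 6·3; 3·7 + 6·2 + 1·3) = (62, 32, 36)
w3 = Aw2 = (606, 340, 414)
w4 = Aw3 = (6164, 3696, 4272)
The requested component of w4 is 3696.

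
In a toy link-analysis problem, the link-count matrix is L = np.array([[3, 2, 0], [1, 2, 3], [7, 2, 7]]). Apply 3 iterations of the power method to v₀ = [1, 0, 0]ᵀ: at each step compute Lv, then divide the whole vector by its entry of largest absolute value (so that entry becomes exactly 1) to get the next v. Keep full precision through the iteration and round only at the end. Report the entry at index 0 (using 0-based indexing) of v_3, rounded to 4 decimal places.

Lv0 = (3.00000, 1.00000, 7.00000); divide by 7.00000 → v1 = (0.42857, 0.14286, 1.00000)
Lv1 = (1.57143, 3.71429, 10.28571); divide by 10.28571 → v2 = (0.15278, 0.36111, 1.00000)
Lv2 = (1.18056, 3.87500, 8.79167); divide by 8.79167 → v3 = (0.13428, 0.44076, 1.00000)
Requested entry of v3: 85/633 = 0.1343

0.1343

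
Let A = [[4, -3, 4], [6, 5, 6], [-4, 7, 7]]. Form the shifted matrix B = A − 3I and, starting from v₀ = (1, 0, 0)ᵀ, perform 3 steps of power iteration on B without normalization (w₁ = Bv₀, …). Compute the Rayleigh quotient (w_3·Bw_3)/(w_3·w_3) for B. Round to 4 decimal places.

B = A − 3I has rows (1, -3, 4); (6, 2, 6); (-4, 7, 4)
w1 = Bv₀ = (1, 6, -4)
w2 = Bw1 = (-33, -6, 22)
w3 = Bw2 = (73, -78, 178)
Bw3 = (1019, 1350, -126)
w3·Bw3 = -53341; w3·w3 = 43097; μ ≈ -53341/43097 = -1.2377

μ ≈ -1.2377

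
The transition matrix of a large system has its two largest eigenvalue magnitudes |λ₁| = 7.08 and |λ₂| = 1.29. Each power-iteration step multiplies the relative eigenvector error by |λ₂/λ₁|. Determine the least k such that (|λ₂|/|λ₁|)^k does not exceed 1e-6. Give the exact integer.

9

|λ₂/λ₁| = 1.29/7.08 = 0.18220
Need k ≥ ln(1e-6) / ln(0.18220) = -13.8155 / -1.7026 ≈ 8.114
Smallest integer k satisfying the bound: 9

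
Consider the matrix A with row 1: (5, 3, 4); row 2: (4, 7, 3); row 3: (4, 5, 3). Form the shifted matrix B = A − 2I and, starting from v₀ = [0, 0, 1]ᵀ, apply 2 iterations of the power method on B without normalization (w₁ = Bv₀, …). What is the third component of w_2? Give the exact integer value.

32

B = A − 2I has rows (3, 3, 4); (4, 5, 3); (4, 5, 1)
w1 = Bv₀ = (3·0 + 3·0 + 4·1; 4·0 + 5·0 + 3·1; 4·0 + 5·0 + 1·1) = (4, 3, 1)
w2 = Bw1 = (3·4 + 3·3 + 4·1; 4·4 + 5·3 + 3·1; 4·4 + 5·3 + 1·1) = (25, 34, 32)
Requested component of w2: 32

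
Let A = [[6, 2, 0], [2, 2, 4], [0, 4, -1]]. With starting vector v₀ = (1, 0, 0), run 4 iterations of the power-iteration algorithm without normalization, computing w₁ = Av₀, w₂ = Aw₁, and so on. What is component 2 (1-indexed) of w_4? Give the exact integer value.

1056

w1 = Av₀ = (6·1 + 2·0 + 0·0; 2·1 + 2·0 + 4·0; 0·1 + 4·0 + (-1)·0) = (6, 2, 0)
w2 = Aw1 = (6·6 + 2·2 + 0·0; 2·6 + 2·2 + 4·0; 0·6 + 4·2 + (-1)·0) = (40, 16, 8)
w3 = Aw2 = (272, 144, 56)
w4 = Aw3 = (1920, 1056, 520)
The requested component of w4 is 1056.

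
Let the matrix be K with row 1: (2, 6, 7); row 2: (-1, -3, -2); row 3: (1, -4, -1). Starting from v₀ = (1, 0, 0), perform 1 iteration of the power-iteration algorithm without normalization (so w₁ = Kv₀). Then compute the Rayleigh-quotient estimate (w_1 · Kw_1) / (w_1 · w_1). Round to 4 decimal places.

w1 = Kv₀ = (2, -1, 1)
Kw1 = (5, -1, 5)
w1·Kw1 = 2·5 + (-1)·(-1) + 1·5 = 16; w1·w1 = 2·2 + (-1)·(-1) + 1·1 = 6
λ ≈ 16/6 = 2.6667

2.6667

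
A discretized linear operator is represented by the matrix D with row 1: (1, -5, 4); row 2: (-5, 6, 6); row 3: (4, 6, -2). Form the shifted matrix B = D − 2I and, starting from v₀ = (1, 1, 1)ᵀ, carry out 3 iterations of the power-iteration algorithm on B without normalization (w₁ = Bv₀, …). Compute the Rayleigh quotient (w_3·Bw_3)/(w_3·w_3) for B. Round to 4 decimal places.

μ ≈ 1.1782

B = D − 2I has rows (-1, -5, 4); (-5, 4, 6); (4, 6, -4)
w1 = Bv₀ = ((-1)·1 + (-5)·1 + 4·1; (-5)·1 + 4·1 + 6·1; 4·1 + 6·1 + (-4)·1) = (-2, 5, 6)
w2 = Bw1 = ((-1)·(-2) + (-5)·5 + 4·6; (-5)·(-2) + 4·5 + 6·6; 4·(-2) + 6·5 + (-4)·6) = (1, 66, -2)
w3 = Bw2 = (-339, 247, 408)
Bw3 = (736, 5131, -1506)
w3·Bw3 = 403405; w3·w3 = 342394; μ ≈ 403405/342394 = 1.1782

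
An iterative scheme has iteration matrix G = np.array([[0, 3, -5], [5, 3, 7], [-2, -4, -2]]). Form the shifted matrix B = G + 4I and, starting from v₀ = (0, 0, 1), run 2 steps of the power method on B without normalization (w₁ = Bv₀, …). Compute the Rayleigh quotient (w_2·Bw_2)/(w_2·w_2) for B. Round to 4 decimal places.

B = G + 4I has rows (4, 3, -5); (5, 7, 7); (-2, -4, 2)
w1 = Bv₀ = (4·0 + 3·0 + (-5)·1; 5·0 + 7·0 + 7·1; (-2)·0 + (-4)·0 + 2·1) = (-5, 7, 2)
w2 = Bw1 = (4·(-5) + 3·7 + (-5)·2; 5·(-5) + 7·7 + 7·2; (-2)·(-5) + (-4)·7 + 2·2) = (-9, 38, -14)
Bw2 = (148, 123, -162)
w2·Bw2 = 5610; w2·w2 = 1721; μ ≈ 5610/1721 = 3.2597

3.2597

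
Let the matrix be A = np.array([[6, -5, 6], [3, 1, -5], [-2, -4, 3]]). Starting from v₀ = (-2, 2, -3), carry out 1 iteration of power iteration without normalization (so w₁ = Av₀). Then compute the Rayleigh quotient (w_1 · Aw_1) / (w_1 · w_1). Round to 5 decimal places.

w1 = Av₀ = (6·(-2) + (-5)·2 + 6·(-3); 3·(-2) + 1·2 + (-5)·(-3); (-2)·(-2) + (-4)·2 + 3·(-3)) = (-40, 11, -13)
Aw1 = (-373, -44, -3)
w1·Aw1 = (-40)·(-373) + 11·(-44) + (-13)·(-3) = 14475; w1·w1 = (-40)·(-40) + 11·11 + (-13)·(-13) = 1890
λ ≈ 14475/1890 = 7.65873

7.65873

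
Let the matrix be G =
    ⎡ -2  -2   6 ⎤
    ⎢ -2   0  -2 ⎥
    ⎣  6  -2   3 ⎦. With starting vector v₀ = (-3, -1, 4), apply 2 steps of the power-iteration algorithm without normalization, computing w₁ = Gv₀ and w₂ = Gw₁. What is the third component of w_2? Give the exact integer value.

w1 = Gv₀ = ((-2)·(-3) + (-2)·(-1) + 6·4; (-2)·(-3) + 0·(-1) + (-2)·4; 6·(-3) + (-2)·(-1) + 3·4) = (32, -2, -4)
w2 = Gw1 = ((-2)·32 + (-2)·(-2) + 6·(-4); (-2)·32 + 0·(-2) + (-2)·(-4); 6·32 + (-2)·(-2) + 3·(-4)) = (-84, -56, 184)
The requested component of w2 is 184.

184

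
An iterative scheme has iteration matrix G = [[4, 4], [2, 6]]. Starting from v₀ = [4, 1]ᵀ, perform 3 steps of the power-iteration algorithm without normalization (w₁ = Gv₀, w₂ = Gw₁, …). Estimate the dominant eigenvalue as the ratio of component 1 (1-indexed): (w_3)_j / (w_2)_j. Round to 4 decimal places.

w1 = Gv₀ = (20, 14)
w2 = Gw1 = (136, 124)
w3 = Gw2 = (1040, 1016)
Ratio at component: 1040 / 136 = 7.6471

λ ≈ 7.6471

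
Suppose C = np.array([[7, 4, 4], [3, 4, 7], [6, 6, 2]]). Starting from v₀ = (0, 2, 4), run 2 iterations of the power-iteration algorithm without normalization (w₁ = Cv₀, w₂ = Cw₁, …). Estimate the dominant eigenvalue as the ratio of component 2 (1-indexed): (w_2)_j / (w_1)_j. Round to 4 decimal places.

9.8889

w1 = Cv₀ = (7·0 + 4·2 + 4·4; 3·0 + 4·2 + 7·4; 6·0 + 6·2 + 2·4) = (24, 36, 20)
w2 = Cw1 = (7·24 + 4·36 + 4·20; 3·24 + 4·36 + 7·20; 6·24 + 6·36 + 2·20) = (392, 356, 400)
Ratio at component: 356 / 36 = 9.8889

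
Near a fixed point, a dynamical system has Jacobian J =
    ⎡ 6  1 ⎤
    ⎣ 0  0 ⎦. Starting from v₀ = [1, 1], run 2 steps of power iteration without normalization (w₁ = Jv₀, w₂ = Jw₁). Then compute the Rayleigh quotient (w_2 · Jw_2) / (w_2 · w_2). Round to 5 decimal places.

w1 = Jv₀ = (7, 0)
w2 = Jw1 = (42, 0)
Jw2 = (252, 0)
w2·Jw2 = 42·252 + 0·0 = 10584; w2·w2 = 42·42 + 0·0 = 1764
λ ≈ 10584/1764 = 6.00000

6.00000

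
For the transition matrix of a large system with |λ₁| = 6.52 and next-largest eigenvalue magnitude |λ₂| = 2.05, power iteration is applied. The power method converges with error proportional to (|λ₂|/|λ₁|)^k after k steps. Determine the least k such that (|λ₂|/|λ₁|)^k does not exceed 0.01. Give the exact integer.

|λ₂/λ₁| = 2.05/6.52 = 0.31442
Need k ≥ ln(0.01) / ln(0.31442) = -4.6052 / -1.1570 ≈ 3.980
Smallest integer k satisfying the bound: 4

4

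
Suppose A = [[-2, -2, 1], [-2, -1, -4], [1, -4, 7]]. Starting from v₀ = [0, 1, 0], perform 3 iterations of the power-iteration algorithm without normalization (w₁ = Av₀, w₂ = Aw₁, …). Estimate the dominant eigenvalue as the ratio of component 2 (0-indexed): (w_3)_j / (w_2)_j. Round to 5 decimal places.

λ ≈ 10.15385

w1 = Av₀ = ((-2)·0 + (-2)·1 + 1·0; (-2)·0 + (-1)·1 + (-4)·0; 1·0 + (-4)·1 + 7·0) = (-2, -1, -4)
w2 = Aw1 = ((-2)·(-2) + (-2)·(-1) + 1·(-4); (-2)·(-2) + (-1)·(-1) + (-4)·(-4); 1·(-2) + (-4)·(-1) + 7·(-4)) = (2, 21, -26)
w3 = Aw2 = (-72, 79, -264)
Ratio at component: -264 / -26 = 10.15385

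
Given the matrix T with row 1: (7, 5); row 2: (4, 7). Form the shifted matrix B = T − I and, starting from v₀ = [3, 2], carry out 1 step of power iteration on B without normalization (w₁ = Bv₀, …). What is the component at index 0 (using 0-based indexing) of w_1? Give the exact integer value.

B = T − I has rows (6, 5); (4, 6)
w1 = Bv₀ = (28, 24)
Requested component of w1: 28

28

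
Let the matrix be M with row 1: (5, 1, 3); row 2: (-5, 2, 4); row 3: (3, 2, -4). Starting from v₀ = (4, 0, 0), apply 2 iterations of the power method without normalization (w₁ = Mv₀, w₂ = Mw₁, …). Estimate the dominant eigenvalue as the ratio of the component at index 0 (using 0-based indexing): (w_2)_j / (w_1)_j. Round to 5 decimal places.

5.80000

w1 = Mv₀ = (5·4 + 1·0 + 3·0; (-5)·4 + 2·0 + 4·0; 3·4 + 2·0 + (-4)·0) = (20, -20, 12)
w2 = Mw1 = (5·20 + 1·(-20) + 3·12; (-5)·20 + 2·(-20) + 4·12; 3·20 + 2·(-20) + (-4)·12) = (116, -92, -28)
Ratio at component: 116 / 20 = 5.80000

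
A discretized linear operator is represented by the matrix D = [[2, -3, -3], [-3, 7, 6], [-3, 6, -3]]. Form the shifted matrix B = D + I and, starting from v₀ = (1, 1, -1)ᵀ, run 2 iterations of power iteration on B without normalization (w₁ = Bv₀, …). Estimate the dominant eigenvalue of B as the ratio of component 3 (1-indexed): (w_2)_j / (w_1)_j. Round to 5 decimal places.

B = D + I has rows (3, -3, -3); (-3, 8, 6); (-3, 6, -2)
w1 = Bv₀ = (3, -1, 5)
w2 = Bw1 = (-3, 13, -25)
Ratio: -25/5 = -5.00000

-5.00000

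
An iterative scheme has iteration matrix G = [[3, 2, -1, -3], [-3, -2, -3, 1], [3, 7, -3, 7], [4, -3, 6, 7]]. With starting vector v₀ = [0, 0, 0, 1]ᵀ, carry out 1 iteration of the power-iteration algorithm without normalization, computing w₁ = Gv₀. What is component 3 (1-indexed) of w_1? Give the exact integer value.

w1 = Gv₀ = (-3, 1, 7, 7)
The requested component of w1 is 7.

7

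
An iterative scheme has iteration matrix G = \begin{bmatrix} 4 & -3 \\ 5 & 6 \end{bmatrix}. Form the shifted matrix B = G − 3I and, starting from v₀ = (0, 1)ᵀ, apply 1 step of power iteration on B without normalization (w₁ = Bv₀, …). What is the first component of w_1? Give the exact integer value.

-3

B = G − 3I has rows (1, -3); (5, 3)
w1 = Bv₀ = (1·0 + (-3)·1; 5·0 + 3·1) = (-3, 3)
Requested component of w1: -3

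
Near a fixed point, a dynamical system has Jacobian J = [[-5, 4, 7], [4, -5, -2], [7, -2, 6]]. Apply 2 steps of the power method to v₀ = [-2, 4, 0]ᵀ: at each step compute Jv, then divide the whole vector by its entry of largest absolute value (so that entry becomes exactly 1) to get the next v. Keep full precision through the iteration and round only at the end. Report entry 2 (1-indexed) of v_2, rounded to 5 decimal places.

-0.72727

Jv0 = (26.000000, -28.000000, -22.000000); divide by -28.000000 → v1 = (-0.928571, 1.000000, 0.785714)
Jv1 = (14.142857, -10.285714, -3.785714); divide by 14.142857 → v2 = (1.000000, -0.727273, -0.267677)
Requested entry of v2: 288/-396 = -0.72727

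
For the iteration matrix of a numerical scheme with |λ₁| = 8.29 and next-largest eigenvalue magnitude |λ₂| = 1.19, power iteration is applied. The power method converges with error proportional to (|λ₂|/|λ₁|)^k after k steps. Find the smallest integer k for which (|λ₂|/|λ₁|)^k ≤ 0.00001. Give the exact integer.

6

|λ₂/λ₁| = 1.19/8.29 = 0.14355
Need k ≥ ln(0.00001) / ln(0.14355) = -11.5129 / -1.9411 ≈ 5.931
Smallest integer k satisfying the bound: 6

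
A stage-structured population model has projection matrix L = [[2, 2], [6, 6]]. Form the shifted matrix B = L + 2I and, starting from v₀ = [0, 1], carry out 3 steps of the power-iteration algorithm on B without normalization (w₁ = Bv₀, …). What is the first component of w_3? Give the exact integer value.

B = L + 2I has rows (4, 2); (6, 8)
w1 = Bv₀ = (4·0 + 2·1; 6·0 + 8·1) = (2, 8)
w2 = Bw1 = (4·2 + 2·8; 6·2 + 8·8) = (24, 76)
w3 = Bw2 = (248, 752)
Requested component of w3: 248

248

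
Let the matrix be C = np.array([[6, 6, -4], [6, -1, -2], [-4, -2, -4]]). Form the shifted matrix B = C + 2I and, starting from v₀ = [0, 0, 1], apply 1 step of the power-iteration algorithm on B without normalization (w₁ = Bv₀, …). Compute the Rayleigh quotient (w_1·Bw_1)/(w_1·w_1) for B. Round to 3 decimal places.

B = C + 2I has rows (8, 6, -4); (6, 1, -2); (-4, -2, -2)
w1 = Bv₀ = (8·0 + 6·0 + (-4)·1; 6·0 + 1·0 + (-2)·1; (-4)·0 + (-2)·0 + (-2)·1) = (-4, -2, -2)
Bw1 = (-36, -22, 24)
w1·Bw1 = 140; w1·w1 = 24; μ ≈ 140/24 = 5.833

μ ≈ 5.833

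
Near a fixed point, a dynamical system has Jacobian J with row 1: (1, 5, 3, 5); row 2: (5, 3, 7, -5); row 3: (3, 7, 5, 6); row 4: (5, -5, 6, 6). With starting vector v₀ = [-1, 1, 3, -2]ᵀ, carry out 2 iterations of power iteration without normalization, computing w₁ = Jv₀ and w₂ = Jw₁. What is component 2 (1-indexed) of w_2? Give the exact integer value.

w1 = Jv₀ = (3, 29, 7, -4)
w2 = Jw1 = (149, 171, 223, -112)
The requested component of w2 is 171.

171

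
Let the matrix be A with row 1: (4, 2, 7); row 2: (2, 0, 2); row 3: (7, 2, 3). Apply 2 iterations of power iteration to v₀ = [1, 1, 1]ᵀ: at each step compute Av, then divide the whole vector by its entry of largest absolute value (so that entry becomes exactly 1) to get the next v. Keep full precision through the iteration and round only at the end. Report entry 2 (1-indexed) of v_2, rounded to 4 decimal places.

0.3472

Av0 = (13.00000, 4.00000, 12.00000); divide by 13.00000 → v1 = (1.00000, 0.30769, 0.92308)
Av1 = (11.07692, 3.84615, 10.38462); divide by 11.07692 → v2 = (1.00000, 0.34722, 0.93750)
Requested entry of v2: 50/144 = 0.3472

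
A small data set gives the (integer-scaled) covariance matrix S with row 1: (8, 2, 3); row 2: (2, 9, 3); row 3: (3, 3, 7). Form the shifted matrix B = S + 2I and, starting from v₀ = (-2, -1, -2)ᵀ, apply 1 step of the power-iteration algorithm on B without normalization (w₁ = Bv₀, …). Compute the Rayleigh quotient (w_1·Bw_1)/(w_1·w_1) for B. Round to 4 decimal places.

15.1187

B = S + 2I has rows (10, 2, 3); (2, 11, 3); (3, 3, 9)
w1 = Bv₀ = (10·(-2) + 2·(-1) + 3·(-2); 2·(-2) + 11·(-1) + 3·(-2); 3·(-2) + 3·(-1) + 9·(-2)) = (-28, -21, -27)
Bw1 = (-403, -368, -390)
w1·Bw1 = 29542; w1·w1 = 1954; μ ≈ 29542/1954 = 15.1187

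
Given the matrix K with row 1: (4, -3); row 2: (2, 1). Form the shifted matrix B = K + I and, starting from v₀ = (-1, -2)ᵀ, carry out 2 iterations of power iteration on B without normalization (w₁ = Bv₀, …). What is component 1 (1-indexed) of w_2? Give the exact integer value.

23

B = K + I has rows (5, -3); (2, 2)
w1 = Bv₀ = (1, -6)
w2 = Bw1 = (23, -10)
Requested component of w2: 23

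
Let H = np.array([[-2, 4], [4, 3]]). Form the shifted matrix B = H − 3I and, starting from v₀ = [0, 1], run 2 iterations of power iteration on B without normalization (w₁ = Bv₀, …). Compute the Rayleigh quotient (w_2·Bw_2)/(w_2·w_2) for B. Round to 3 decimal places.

B = H − 3I has rows (-5, 4); (4, 0)
w1 = Bv₀ = (4, 0)
w2 = Bw1 = (-20, 16)
Bw2 = (164, -80)
w2·Bw2 = -4560; w2·w2 = 656; μ ≈ -4560/656 = -6.951

-6.951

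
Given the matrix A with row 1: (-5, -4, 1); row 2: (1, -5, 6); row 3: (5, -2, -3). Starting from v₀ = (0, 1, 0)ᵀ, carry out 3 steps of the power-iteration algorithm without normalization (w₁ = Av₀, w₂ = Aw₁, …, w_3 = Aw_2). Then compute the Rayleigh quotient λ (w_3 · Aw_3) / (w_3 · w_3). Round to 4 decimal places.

λ ≈ -7.6268

w1 = Av₀ = ((-5)·0 + (-4)·1 + 1·0; 1·0 + (-5)·1 + 6·0; 5·0 + (-2)·1 + (-3)·0) = (-4, -5, -2)
w2 = Aw1 = ((-5)·(-4) + (-4)·(-5) + 1·(-2); 1·(-4) + (-5)·(-5) + 6·(-2); 5·(-4) + (-2)·(-5) + (-3)·(-2)) = (38, 9, -4)
w3 = Aw2 = (-230, -31, 184)
Aw3 = (1458, 1029, -1640)
w3·Aw3 = (-230)·1458 + (-31)·1029 + 184·(-1640) = -668999; w3·w3 = (-230)·(-230) + (-31)·(-31) + 184·184 = 87717
λ ≈ -668999/87717 = -7.6268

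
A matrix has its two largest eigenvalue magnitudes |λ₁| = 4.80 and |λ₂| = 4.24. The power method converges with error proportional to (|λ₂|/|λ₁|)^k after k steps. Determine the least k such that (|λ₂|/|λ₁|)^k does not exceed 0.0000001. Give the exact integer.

130

|λ₂/λ₁| = 4.24/4.80 = 0.88333
Need k ≥ ln(0.0000001) / ln(0.88333) = -16.1181 / -0.1241 ≈ 129.929
Smallest integer k satisfying the bound: 130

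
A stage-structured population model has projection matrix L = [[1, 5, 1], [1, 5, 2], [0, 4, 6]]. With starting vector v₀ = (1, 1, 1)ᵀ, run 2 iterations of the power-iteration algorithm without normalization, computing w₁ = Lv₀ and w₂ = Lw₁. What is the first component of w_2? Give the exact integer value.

57

w1 = Lv₀ = (1·1 + 5·1 + 1·1; 1·1 + 5·1 + 2·1; 0·1 + 4·1 + 6·1) = (7, 8, 10)
w2 = Lw1 = (1·7 + 5·8 + 1·10; 1·7 + 5·8 + 2·10; 0·7 + 4·8 + 6·10) = (57, 67, 92)
The requested component of w2 is 57.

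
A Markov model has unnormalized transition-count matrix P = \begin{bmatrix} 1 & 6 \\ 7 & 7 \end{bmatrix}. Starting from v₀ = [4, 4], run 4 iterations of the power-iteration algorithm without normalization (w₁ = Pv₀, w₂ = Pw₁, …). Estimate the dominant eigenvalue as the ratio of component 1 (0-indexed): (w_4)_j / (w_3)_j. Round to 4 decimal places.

w1 = Pv₀ = (28, 56)
w2 = Pw1 = (364, 588)
w3 = Pw2 = (3892, 6664)
w4 = Pw3 = (43876, 73892)
Ratio at component: 73892 / 6664 = 11.0882

λ ≈ 11.0882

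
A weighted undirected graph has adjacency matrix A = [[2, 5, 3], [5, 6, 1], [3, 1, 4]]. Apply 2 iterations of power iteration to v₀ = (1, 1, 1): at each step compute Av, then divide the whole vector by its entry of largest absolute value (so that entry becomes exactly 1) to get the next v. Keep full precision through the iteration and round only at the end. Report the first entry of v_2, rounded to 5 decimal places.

0.80000

Av0 = (10.000000, 12.000000, 8.000000); divide by 12.000000 → v1 = (0.833333, 1.000000, 0.666667)
Av1 = (8.666667, 10.833333, 6.166667); divide by 10.833333 → v2 = (0.800000, 1.000000, 0.569231)
Requested entry of v2: 104/130 = 0.80000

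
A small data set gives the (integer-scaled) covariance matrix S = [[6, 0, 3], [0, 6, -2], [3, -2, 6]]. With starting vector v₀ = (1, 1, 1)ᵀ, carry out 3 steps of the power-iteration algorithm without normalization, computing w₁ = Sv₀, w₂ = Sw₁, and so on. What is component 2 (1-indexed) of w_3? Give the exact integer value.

-62

w1 = Sv₀ = (6·1 + 0·1 + 3·1; 0·1 + 6·1 + (-2)·1; 3·1 + (-2)·1 + 6·1) = (9, 4, 7)
w2 = Sw1 = (6·9 + 0·4 + 3·7; 0·9 + 6·4 + (-2)·7; 3·9 + (-2)·4 + 6·7) = (75, 10, 61)
w3 = Sw2 = (633, -62, 571)
The requested component of w3 is -62.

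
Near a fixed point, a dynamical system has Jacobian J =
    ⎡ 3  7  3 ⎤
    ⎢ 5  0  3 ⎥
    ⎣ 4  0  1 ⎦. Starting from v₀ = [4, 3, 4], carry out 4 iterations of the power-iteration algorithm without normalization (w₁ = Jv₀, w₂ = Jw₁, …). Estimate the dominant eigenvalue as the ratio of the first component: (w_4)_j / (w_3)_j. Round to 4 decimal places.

λ ≈ 9.3585

w1 = Jv₀ = (3·4 + 7·3 + 3·4; 5·4 + 0·3 + 3·4; 4·4 + 0·3 + 1·4) = (45, 32, 20)
w2 = Jw1 = (3·45 + 7·32 + 3·20; 5·45 + 0·32 + 3·20; 4·45 + 0·32 + 1·20) = (419, 285, 200)
w3 = Jw2 = (3852, 2695, 1876)
w4 = Jw3 = (36049, 24888, 17284)
Ratio at component: 36049 / 3852 = 9.3585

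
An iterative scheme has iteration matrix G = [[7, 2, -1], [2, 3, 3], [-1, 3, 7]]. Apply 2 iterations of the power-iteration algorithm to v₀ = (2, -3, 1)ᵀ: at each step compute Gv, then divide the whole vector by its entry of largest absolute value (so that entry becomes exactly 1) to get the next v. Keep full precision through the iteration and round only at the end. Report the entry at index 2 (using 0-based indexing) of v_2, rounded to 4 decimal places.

-0.8367

Gv0 = (7.00000, -2.00000, -4.00000); divide by 7.00000 → v1 = (1.00000, -0.28571, -0.57143)
Gv1 = (7.00000, -0.57143, -5.85714); divide by 7.00000 → v2 = (1.00000, -0.08163, -0.83673)
Requested entry of v2: -41/49 = -0.8367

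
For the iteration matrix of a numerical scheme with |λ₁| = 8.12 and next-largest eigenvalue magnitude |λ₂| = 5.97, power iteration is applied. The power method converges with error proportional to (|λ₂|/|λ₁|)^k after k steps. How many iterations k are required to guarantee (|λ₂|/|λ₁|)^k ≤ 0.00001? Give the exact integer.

|λ₂/λ₁| = 5.97/8.12 = 0.73522
Need k ≥ ln(0.00001) / ln(0.73522) = -11.5129 / -0.3076 ≈ 37.430
Smallest integer k satisfying the bound: 38

38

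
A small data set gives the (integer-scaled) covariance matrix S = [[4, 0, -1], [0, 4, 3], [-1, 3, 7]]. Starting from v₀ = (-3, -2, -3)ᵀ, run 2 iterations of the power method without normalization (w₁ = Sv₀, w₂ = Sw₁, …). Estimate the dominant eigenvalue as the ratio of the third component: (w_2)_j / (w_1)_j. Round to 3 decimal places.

8.750

w1 = Sv₀ = (-9, -17, -24)
w2 = Sw1 = (-12, -140, -210)
Ratio at component: -210 / -24 = 8.750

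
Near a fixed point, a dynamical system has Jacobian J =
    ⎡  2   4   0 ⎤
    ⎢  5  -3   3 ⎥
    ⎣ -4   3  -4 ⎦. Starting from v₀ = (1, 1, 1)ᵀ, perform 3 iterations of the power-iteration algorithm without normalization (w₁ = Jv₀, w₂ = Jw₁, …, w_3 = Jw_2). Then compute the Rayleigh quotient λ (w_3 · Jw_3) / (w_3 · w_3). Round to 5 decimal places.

λ ≈ -3.74835

w1 = Jv₀ = (6, 5, -5)
w2 = Jw1 = (32, 0, 11)
w3 = Jw2 = (64, 193, -172)
Jw3 = (900, -775, 1011)
w3·Jw3 = 64·900 + 193·(-775) + (-172)·1011 = -265867; w3·w3 = 64·64 + 193·193 + (-172)·(-172) = 70929
λ ≈ -265867/70929 = -3.74835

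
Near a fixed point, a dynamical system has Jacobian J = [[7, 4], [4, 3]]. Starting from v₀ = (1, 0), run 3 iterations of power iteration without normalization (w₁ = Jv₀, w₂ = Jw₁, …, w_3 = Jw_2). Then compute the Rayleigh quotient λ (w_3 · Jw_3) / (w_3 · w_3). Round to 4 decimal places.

w1 = Jv₀ = (7·1 + 4·0; 4·1 + 3·0) = (7, 4)
w2 = Jw1 = (7·7 + 4·4; 4·7 + 3·4) = (65, 40)
w3 = Jw2 = (615, 380)
Jw3 = (5825, 3600)
w3·Jw3 = 615·5825 + 380·3600 = 4950375; w3·w3 = 615·615 + 380·380 = 522625
λ ≈ 4950375/522625 = 9.4721

λ ≈ 9.4721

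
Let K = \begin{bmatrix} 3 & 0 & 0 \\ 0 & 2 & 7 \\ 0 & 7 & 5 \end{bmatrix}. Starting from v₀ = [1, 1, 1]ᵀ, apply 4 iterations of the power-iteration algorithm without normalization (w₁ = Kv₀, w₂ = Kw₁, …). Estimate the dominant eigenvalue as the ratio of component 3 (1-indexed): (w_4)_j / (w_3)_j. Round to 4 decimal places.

w1 = Kv₀ = (3, 9, 12)
w2 = Kw1 = (9, 102, 123)
w3 = Kw2 = (27, 1065, 1329)
w4 = Kw3 = (81, 11433, 14100)
Ratio at component: 14100 / 1329 = 10.6095

10.6095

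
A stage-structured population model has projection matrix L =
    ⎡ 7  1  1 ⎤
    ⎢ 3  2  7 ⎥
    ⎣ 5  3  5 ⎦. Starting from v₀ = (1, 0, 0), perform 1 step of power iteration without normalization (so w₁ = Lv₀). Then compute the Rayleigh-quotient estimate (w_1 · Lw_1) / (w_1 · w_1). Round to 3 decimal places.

w1 = Lv₀ = (7·1 + 1·0 + 1·0; 3·1 + 2·0 + 7·0; 5·1 + 3·0 + 5·0) = (7, 3, 5)
Lw1 = (57, 62, 69)
w1·Lw1 = 7·57 + 3·62 + 5·69 = 930; w1·w1 = 7·7 + 3·3 + 5·5 = 83
λ ≈ 930/83 = 11.205

λ ≈ 11.205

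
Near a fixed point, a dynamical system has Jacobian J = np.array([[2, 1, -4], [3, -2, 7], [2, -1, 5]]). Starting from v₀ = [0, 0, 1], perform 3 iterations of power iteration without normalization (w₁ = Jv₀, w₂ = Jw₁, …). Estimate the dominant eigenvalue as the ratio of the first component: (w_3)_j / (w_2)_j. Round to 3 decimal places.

λ ≈ 3.476

w1 = Jv₀ = (2·0 + 1·0 + (-4)·1; 3·0 + (-2)·0 + 7·1; 2·0 + (-1)·0 + 5·1) = (-4, 7, 5)
w2 = Jw1 = (2·(-4) + 1·7 + (-4)·5; 3·(-4) + (-2)·7 + 7·5; 2·(-4) + (-1)·7 + 5·5) = (-21, 9, 10)
w3 = Jw2 = (-73, -11, -1)
Ratio at component: -73 / -21 = 3.476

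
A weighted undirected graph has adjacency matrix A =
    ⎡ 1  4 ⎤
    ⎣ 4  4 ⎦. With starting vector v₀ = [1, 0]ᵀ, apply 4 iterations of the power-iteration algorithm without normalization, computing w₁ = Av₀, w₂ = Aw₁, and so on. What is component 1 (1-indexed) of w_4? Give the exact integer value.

689

w1 = Av₀ = (1·1 + 4·0; 4·1 + 4·0) = (1, 4)
w2 = Aw1 = (1·1 + 4·4; 4·1 + 4·4) = (17, 20)
w3 = Aw2 = (97, 148)
w4 = Aw3 = (689, 980)
The requested component of w4 is 689.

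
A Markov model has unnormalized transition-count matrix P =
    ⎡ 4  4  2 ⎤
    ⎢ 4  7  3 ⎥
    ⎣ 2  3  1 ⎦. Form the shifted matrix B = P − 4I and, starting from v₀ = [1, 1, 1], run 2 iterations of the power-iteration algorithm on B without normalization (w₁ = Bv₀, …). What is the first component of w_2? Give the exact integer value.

B = P − 4I has rows (0, 4, 2); (4, 3, 3); (2, 3, -3)
w1 = Bv₀ = (0·1 + 4·1 + 2·1; 4·1 + 3·1 + 3·1; 2·1 + 3·1 + (-3)·1) = (6, 10, 2)
w2 = Bw1 = (0·6 + 4·10 + 2·2; 4·6 + 3·10 + 3·2; 2·6 + 3·10 + (-3)·2) = (44, 60, 36)
Requested component of w2: 44

44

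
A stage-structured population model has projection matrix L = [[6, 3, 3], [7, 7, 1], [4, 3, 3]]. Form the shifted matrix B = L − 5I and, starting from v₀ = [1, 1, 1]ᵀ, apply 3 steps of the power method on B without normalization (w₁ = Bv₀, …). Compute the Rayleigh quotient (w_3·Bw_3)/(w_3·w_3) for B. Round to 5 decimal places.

B = L − 5I has rows (1, 3, 3); (7, 2, 1); (4, 3, -2)
w1 = Bv₀ = (7, 10, 5)
w2 = Bw1 = (52, 74, 48)
w3 = Bw2 = (418, 560, 334)
Bw3 = (3100, 4380, 2684)
w3·Bw3 = 4645056; w3·w3 = 599880; μ ≈ 4645056/599880 = 7.74331

μ ≈ 7.74331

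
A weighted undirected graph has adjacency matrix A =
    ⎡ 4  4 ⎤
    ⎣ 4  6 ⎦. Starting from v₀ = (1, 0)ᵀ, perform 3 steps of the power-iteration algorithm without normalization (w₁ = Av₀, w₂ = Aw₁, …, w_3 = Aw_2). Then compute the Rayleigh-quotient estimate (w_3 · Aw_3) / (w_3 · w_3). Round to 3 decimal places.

λ ≈ 9.123

w1 = Av₀ = (4, 4)
w2 = Aw1 = (32, 40)
w3 = Aw2 = (288, 368)
Aw3 = (2624, 3360)
w3·Aw3 = 288·2624 + 368·3360 = 1992192; w3·w3 = 288·288 + 368·368 = 218368
λ ≈ 1992192/218368 = 9.123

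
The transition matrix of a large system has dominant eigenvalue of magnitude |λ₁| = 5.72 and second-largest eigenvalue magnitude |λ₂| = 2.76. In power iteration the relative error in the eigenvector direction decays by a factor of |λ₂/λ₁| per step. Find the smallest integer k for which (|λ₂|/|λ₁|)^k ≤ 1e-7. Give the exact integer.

|λ₂/λ₁| = 2.76/5.72 = 0.48252
Need k ≥ ln(1e-7) / ln(0.48252) = -16.1181 / -0.7287 ≈ 22.118
Smallest integer k satisfying the bound: 23

23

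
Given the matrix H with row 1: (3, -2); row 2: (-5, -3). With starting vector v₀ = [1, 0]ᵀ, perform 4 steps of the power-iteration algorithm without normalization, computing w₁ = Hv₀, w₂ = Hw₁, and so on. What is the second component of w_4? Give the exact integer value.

w1 = Hv₀ = (3, -5)
w2 = Hw1 = (19, 0)
w3 = Hw2 = (57, -95)
w4 = Hw3 = (361, 0)
The requested component of w4 is 0.

0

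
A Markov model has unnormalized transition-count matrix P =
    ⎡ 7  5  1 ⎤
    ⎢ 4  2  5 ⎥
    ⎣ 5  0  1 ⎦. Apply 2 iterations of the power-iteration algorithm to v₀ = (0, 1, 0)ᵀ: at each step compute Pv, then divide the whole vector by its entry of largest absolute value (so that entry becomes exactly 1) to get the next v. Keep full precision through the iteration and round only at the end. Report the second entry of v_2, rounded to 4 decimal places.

Pv0 = (5.00000, 2.00000, 0.00000); divide by 5.00000 → v1 = (1.00000, 0.40000, 0.00000)
Pv1 = (9.00000, 4.80000, 5.00000); divide by 9.00000 → v2 = (1.00000, 0.53333, 0.55556)
Requested entry of v2: 24/45 = 0.5333

0.5333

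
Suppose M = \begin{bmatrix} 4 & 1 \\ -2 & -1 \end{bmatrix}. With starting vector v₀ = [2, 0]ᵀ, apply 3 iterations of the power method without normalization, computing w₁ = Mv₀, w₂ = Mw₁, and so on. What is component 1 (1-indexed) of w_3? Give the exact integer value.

w1 = Mv₀ = (4·2 + 1·0; (-2)·2 + (-1)·0) = (8, -4)
w2 = Mw1 = (4·8 + 1·(-4); (-2)·8 + (-1)·(-4)) = (28, -12)
w3 = Mw2 = (100, -44)
The requested component of w3 is 100.

100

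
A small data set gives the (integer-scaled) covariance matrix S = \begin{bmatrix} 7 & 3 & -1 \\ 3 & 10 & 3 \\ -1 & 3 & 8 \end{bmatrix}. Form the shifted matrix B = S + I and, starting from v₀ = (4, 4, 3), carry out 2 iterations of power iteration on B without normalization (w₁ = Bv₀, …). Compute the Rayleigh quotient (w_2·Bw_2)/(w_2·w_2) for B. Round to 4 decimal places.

13.8223

B = S + I has rows (8, 3, -1); (3, 11, 3); (-1, 3, 9)
w1 = Bv₀ = (41, 65, 35)
w2 = Bw1 = (488, 943, 469)
Bw2 = (6264, 13244, 6562)
w2·Bw2 = 18623502; w2·w2 = 1347354; μ ≈ 18623502/1347354 = 13.8223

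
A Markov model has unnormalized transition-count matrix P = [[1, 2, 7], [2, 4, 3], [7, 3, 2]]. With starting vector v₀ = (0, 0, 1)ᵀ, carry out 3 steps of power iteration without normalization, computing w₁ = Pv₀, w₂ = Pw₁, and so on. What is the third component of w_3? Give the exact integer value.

409

w1 = Pv₀ = (1·0 + 2·0 + 7·1; 2·0 + 4·0 + 3·1; 7·0 + 3·0 + 2·1) = (7, 3, 2)
w2 = Pw1 = (1·7 + 2·3 + 7·2; 2·7 + 4·3 + 3·2; 7·7 + 3·3 + 2·2) = (27, 32, 62)
w3 = Pw2 = (525, 368, 409)
The requested component of w3 is 409.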